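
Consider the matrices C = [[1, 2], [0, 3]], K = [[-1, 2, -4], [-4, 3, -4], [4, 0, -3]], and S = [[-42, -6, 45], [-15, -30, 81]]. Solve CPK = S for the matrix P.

P = [[4, 2, -5], [1, -4, -5]]

Isolating P: multiply by C⁻¹ from the left and K⁻¹ from the right, so P = C⁻¹SK⁻¹.
det C = 3, so C⁻¹ = [[1, -2/3], [0, 1/3]].
det K = 1, so K⁻¹ = [[-9, 6, 4], [-28, 19, 12], [-12, 8, 5]].
C⁻¹S = [[-32, 14, -9], [-5, -10, 27]].
P = (C⁻¹S)K⁻¹ = [[4, 2, -5], [1, -4, -5]].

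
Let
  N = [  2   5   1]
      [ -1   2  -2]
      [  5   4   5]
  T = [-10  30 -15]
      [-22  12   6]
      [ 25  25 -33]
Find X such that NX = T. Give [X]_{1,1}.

N is on the left of X, so left-multiply by N⁻¹: X = N⁻¹T.
N has determinant -3; N⁻¹ = [[-6, 7, 4], [5/3, -5/3, -1], [14/3, -17/3, -3]].
X = N⁻¹T = [[-6, 7, 4], [5/3, -5/3, -1], [14/3, -17/3, -3]] · [[-10, 30, -15], [-22, 12, 6], [25, 25, -33]] = [[6, 4, 0], [-5, 5, -2], [3, -3, -5]].

6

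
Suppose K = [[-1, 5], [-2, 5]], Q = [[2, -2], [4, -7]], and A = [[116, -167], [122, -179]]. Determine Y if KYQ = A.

Y = K⁻¹AQ⁻¹ (apply K⁻¹ on the left and Q⁻¹ on the right).
K has determinant 5; K⁻¹ = [[1, -1], [2/5, -1/5]].
Q has determinant -6; Q⁻¹ = [[7/6, -1/3], [2/3, -1/3]].
K⁻¹A = [[-6, 12], [22, -31]].
Y = (K⁻¹A)Q⁻¹ = [[1, -2], [5, 3]].

Y = [[1, -2], [5, 3]]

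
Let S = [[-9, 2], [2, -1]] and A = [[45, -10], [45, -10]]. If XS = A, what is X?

Right-multiplying both sides by S⁻¹ gives X = AS⁻¹.
det S = 5, so S⁻¹ = [[-1/5, -2/5], [-2/5, -9/5]].
X = AS⁻¹ = [[45, -10], [45, -10]] · [[-1/5, -2/5], [-2/5, -9/5]] = [[-5, 0], [-5, 0]].

X = [[-5, 0], [-5, 0]]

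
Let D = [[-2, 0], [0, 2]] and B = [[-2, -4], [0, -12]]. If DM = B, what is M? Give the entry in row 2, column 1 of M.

0

Left-multiplying both sides by D⁻¹ gives M = D⁻¹B.
det D = -4; the adjugate gives D⁻¹ = [[-1/2, 0], [0, 1/2]].
M = D⁻¹B = [[-1/2, 0], [0, 1/2]] · [[-2, -4], [0, -12]] = [[1, 2], [0, -6]].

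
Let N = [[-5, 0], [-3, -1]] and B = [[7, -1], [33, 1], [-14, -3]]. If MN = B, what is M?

Since N sits to the right of M, M = BN⁻¹.
N has determinant 5; N⁻¹ = [[-1/5, 0], [3/5, -1]].
M = BN⁻¹ = [[7, -1], [33, 1], [-14, -3]] · [[-1/5, 0], [3/5, -1]] = [[-2, 1], [-6, -1], [1, 3]].

M = [[-2, 1], [-6, -1], [1, 3]]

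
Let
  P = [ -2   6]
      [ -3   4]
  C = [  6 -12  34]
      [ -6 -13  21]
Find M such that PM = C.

M = [[6, 3, 1], [3, -1, 6]]

Since P multiplies M on the left, M = P⁻¹C.
det P = 10, so P⁻¹ = [[2/5, -3/5], [3/10, -1/5]].
M = P⁻¹C = [[2/5, -3/5], [3/10, -1/5]] · [[6, -12, 34], [-6, -13, 21]] = [[6, 3, 1], [3, -1, 6]].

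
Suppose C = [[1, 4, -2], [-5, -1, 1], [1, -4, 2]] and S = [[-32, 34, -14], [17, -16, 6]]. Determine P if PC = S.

Since C sits to the right of P, P = SC⁻¹.
det C = 4, so C⁻¹ = [[1/2, 0, 1/2], [11/4, 1, 9/4], [21/4, 2, 19/4]].
P = SC⁻¹ = [[-32, 34, -14], [17, -16, 6]] · [[1/2, 0, 1/2], [11/4, 1, 9/4], [21/4, 2, 19/4]] = [[4, 6, -6], [-4, -4, 1]].

P = [[4, 6, -6], [-4, -4, 1]]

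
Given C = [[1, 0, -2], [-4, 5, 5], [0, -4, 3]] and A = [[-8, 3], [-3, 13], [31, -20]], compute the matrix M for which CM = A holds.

M = [[2, 3], [-4, 5], [5, 0]]

Left-multiplying both sides by C⁻¹ gives M = C⁻¹A.
C has determinant 3; C⁻¹ = [[35/3, 8/3, 10/3], [4, 1, 1], [16/3, 4/3, 5/3]].
M = C⁻¹A = [[35/3, 8/3, 10/3], [4, 1, 1], [16/3, 4/3, 5/3]] · [[-8, 3], [-3, 13], [31, -20]] = [[2, 3], [-4, 5], [5, 0]].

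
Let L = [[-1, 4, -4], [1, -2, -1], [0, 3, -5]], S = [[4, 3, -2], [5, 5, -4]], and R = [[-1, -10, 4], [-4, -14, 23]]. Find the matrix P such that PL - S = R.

PL = R + S = [[3, -7, 2], [1, -9, 19]].
L is on the right of P, so right-multiply by L⁻¹: P = (R + S)L⁻¹.
det L = -5, so L⁻¹ = [[-13/5, -8/5, 12/5], [-1, -1, 1], [-3/5, -3/5, 2/5]].
P = (R + S)L⁻¹ = [[-2, 1, 1], [-5, -4, 1]].

P = [[-2, 1, 1], [-5, -4, 1]]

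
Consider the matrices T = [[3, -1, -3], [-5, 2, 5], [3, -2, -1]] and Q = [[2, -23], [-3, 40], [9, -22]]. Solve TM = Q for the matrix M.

T is on the left of M, so left-multiply by T⁻¹: M = T⁻¹Q.
det T = 2, so T⁻¹ = [[4, 5/2, 1/2], [5, 3, 0], [2, 3/2, 1/2]].
M = T⁻¹Q = [[4, 5/2, 1/2], [5, 3, 0], [2, 3/2, 1/2]] · [[2, -23], [-3, 40], [9, -22]] = [[5, -3], [1, 5], [4, 3]].

M = [[5, -3], [1, 5], [4, 3]]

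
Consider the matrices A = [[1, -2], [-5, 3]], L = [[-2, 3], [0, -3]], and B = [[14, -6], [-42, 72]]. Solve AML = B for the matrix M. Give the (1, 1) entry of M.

Left-multiply by A⁻¹ and right-multiply by L⁻¹: M = A⁻¹BL⁻¹.
det A = -7; the adjugate gives A⁻¹ = [[-3/7, -2/7], [-5/7, -1/7]].
det L = 6; the adjugate gives L⁻¹ = [[-1/2, -1/2], [0, -1/3]].
A⁻¹B = [[6, -18], [-4, -6]].
M = (A⁻¹B)L⁻¹ = [[-3, 3], [2, 4]].

-3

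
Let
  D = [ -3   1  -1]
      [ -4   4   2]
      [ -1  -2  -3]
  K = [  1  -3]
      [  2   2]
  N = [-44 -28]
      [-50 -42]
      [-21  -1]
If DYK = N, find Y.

Left-multiply by D⁻¹ and right-multiply by K⁻¹: Y = D⁻¹NK⁻¹.
D has determinant -2; D⁻¹ = [[4, -5/2, -3], [7, -4, -5], [-6, 7/2, 4]].
K has determinant 8; K⁻¹ = [[1/4, 3/8], [-1/4, 1/8]].
D⁻¹N = [[12, -4], [-3, -23], [5, 17]].
Y = (D⁻¹N)K⁻¹ = [[4, 4], [5, -4], [-3, 4]].

Y = [[4, 4], [5, -4], [-3, 4]]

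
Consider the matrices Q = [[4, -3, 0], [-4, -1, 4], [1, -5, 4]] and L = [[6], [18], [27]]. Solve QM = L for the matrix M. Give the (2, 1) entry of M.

-6

Left-multiplying both sides by Q⁻¹ gives M = Q⁻¹L.
det Q = 4; the adjugate gives Q⁻¹ = [[4, 3, -3], [5, 4, -4], [21/4, 17/4, -4]].
M = Q⁻¹L = [[4, 3, -3], [5, 4, -4], [21/4, 17/4, -4]] · [[6], [18], [27]] = [[-3], [-6], [0]].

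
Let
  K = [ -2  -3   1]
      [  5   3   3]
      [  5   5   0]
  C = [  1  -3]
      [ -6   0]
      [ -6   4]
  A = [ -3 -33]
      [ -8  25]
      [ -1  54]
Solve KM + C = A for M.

M = [[2, 5], [-1, 5], [-3, -5]]

KM = A − C = [[-4, -30], [-2, 25], [5, 50]].
K is on the left of M, so left-multiply by K⁻¹: M = K⁻¹(A − C).
K has determinant -5; K⁻¹ = [[3, -1, 12/5], [-3, 1, -11/5], [-2, 1, -9/5]].
M = K⁻¹(A − C) = [[2, 5], [-1, 5], [-3, -5]].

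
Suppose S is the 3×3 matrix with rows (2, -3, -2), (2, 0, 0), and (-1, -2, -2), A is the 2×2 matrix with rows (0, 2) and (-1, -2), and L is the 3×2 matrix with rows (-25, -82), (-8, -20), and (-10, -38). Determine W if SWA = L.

Left-multiply by S⁻¹ and right-multiply by A⁻¹: W = S⁻¹LA⁻¹.
det S = -4; the adjugate gives S⁻¹ = [[0, 1/2, 0], [-1, 3/2, 1], [1, -7/4, -3/2]].
det A = 2, so A⁻¹ = [[-1, -1], [1/2, 0]].
S⁻¹L = [[-4, -10], [3, 14], [4, 10]].
W = (S⁻¹L)A⁻¹ = [[-1, 4], [4, -3], [1, -4]].

W = [[-1, 4], [4, -3], [1, -4]]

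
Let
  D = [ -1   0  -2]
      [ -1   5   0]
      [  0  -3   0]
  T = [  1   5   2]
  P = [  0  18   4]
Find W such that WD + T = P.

WD = P − T = [[-1, 13, 2]].
D is on the right of W, so right-multiply by D⁻¹: W = (P − T)D⁻¹.
det D = -6, so D⁻¹ = [[0, -1, -5/3], [0, 0, -1/3], [-1/2, 1/2, 5/6]].
W = (P − T)D⁻¹ = [[-1, 2, -1]].

W = [[-1, 2, -1]]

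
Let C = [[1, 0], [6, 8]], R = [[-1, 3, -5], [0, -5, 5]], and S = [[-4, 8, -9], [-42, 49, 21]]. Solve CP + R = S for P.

P = [[-3, 5, -4], [-3, 3, 5]]

CP = S − R = [[-3, 5, -4], [-42, 54, 16]].
Since C multiplies P on the left, P = C⁻¹(S − R).
det C = 8, so C⁻¹ = [[1, 0], [-3/4, 1/8]].
P = C⁻¹(S − R) = [[-3, 5, -4], [-3, 3, 5]].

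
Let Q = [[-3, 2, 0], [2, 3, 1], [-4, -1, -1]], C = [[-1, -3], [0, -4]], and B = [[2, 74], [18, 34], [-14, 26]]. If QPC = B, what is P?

P = [[-2, 5], [-4, -1], [-2, -2]]

P = Q⁻¹BC⁻¹ (apply Q⁻¹ on the left and C⁻¹ on the right).
det Q = 2, so Q⁻¹ = [[-1, 1, 1], [-1, 3/2, 3/2], [5, -11/2, -13/2]].
det C = 4, so C⁻¹ = [[-1, 3/4], [0, -1/4]].
Q⁻¹B = [[2, -14], [4, 16], [2, 14]].
P = (Q⁻¹B)C⁻¹ = [[-2, 5], [-4, -1], [-2, -2]].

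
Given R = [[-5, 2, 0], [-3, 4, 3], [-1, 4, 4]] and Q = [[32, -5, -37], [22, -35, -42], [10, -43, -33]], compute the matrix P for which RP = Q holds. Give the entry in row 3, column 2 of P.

-6

Since R multiplies P on the left, P = R⁻¹Q.
R has determinant -2; R⁻¹ = [[-2, 4, -3], [-9/2, 10, -15/2], [4, -9, 7]].
P = R⁻¹Q = [[-2, 4, -3], [-9/2, 10, -15/2], [4, -9, 7]] · [[32, -5, -37], [22, -35, -42], [10, -43, -33]] = [[-6, -1, 5], [1, -5, -6], [0, -6, -1]].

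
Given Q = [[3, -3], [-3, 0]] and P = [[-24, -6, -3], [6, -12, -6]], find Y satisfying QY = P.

Since Q multiplies Y on the left, Y = Q⁻¹P.
det Q = -9, so Q⁻¹ = [[0, -1/3], [-1/3, -1/3]].
Y = Q⁻¹P = [[0, -1/3], [-1/3, -1/3]] · [[-24, -6, -3], [6, -12, -6]] = [[-2, 4, 2], [6, 6, 3]].

Y = [[-2, 4, 2], [6, 6, 3]]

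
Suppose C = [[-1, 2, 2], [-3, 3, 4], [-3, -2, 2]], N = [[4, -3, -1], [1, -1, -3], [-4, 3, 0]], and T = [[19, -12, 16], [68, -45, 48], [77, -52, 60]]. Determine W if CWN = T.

Isolating W: multiply by C⁻¹ from the left and N⁻¹ from the right, so W = C⁻¹TN⁻¹.
det C = 4, so C⁻¹ = [[7/2, -2, 1/2], [-3/2, 1, -1/2], [15/4, -2, 3/4]].
det N = 1; the adjugate gives N⁻¹ = [[9, -3, 8], [12, -4, 11], [-1, 0, -1]].
C⁻¹T = [[-31, 22, -10], [1, -1, -6], [-7, 6, 9]].
W = (C⁻¹T)N⁻¹ = [[-5, 5, 4], [3, 1, 3], [0, -3, 1]].

W = [[-5, 5, 4], [3, 1, 3], [0, -3, 1]]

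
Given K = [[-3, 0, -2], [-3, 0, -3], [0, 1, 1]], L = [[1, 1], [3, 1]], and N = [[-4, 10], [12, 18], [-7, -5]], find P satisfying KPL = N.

P = [[-3, 5], [0, 3], [-4, -4]]

P = K⁻¹NL⁻¹ (apply K⁻¹ on the left and L⁻¹ on the right).
det K = -3, so K⁻¹ = [[-1, 2/3, 0], [-1, 1, 1], [1, -1, 0]].
det L = -2, so L⁻¹ = [[-1/2, 1/2], [3/2, -1/2]].
K⁻¹N = [[12, 2], [9, 3], [-16, -8]].
P = (K⁻¹N)L⁻¹ = [[-3, 5], [0, 3], [-4, -4]].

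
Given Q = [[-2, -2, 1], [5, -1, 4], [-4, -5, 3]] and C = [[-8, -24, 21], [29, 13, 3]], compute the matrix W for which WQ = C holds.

W = [[1, 2, 4], [-3, 3, -2]]

Right-multiplying both sides by Q⁻¹ gives W = CQ⁻¹.
det Q = -1, so Q⁻¹ = [[-17, -1, 7], [31, 2, -13], [29, 2, -12]].
W = CQ⁻¹ = [[-8, -24, 21], [29, 13, 3]] · [[-17, -1, 7], [31, 2, -13], [29, 2, -12]] = [[1, 2, 4], [-3, 3, -2]].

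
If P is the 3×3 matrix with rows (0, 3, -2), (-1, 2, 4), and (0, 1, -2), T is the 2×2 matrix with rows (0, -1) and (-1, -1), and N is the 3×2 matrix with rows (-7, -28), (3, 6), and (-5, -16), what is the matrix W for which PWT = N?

Isolating W: multiply by P⁻¹ from the left and T⁻¹ from the right, so W = P⁻¹NT⁻¹.
P has determinant -4; P⁻¹ = [[2, -1, -4], [1/2, 0, -1/2], [1/4, 0, -3/4]].
T has determinant -1; T⁻¹ = [[1, -1], [-1, 0]].
P⁻¹N = [[3, 2], [-1, -6], [2, 5]].
W = (P⁻¹N)T⁻¹ = [[1, -3], [5, 1], [-3, -2]].

W = [[1, -3], [5, 1], [-3, -2]]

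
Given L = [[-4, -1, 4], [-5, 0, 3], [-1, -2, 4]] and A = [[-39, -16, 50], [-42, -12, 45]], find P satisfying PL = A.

Right-multiplying both sides by L⁻¹ gives P = AL⁻¹.
det L = -1; the adjugate gives L⁻¹ = [[-6, 4, 3], [-17, 12, 8], [-10, 7, 5]].
P = AL⁻¹ = [[-39, -16, 50], [-42, -12, 45]] · [[-6, 4, 3], [-17, 12, 8], [-10, 7, 5]] = [[6, 2, 5], [6, 3, 3]].

P = [[6, 2, 5], [6, 3, 3]]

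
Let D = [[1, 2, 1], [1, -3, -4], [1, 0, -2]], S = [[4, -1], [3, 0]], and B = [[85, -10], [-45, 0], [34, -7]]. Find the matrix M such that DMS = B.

M = [[5, 4], [3, 5], [-1, 1]]

M = D⁻¹BS⁻¹ (apply D⁻¹ on the left and S⁻¹ on the right).
det D = 5, so D⁻¹ = [[6/5, 4/5, -1], [-2/5, -3/5, 1], [3/5, 2/5, -1]].
S has determinant 3; S⁻¹ = [[0, 1/3], [-1, 4/3]].
D⁻¹B = [[32, -5], [27, -3], [-1, 1]].
M = (D⁻¹B)S⁻¹ = [[5, 4], [3, 5], [-1, 1]].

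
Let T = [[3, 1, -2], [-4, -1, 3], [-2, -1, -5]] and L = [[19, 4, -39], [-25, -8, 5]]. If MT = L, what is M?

M = [[5, -3, 4], [-3, 3, 2]]

Right-multiplying both sides by T⁻¹ gives M = LT⁻¹.
det T = -6, so T⁻¹ = [[-4/3, -7/6, -1/6], [13/3, 19/6, 1/6], [-1/3, -1/6, -1/6]].
M = LT⁻¹ = [[19, 4, -39], [-25, -8, 5]] · [[-4/3, -7/6, -1/6], [13/3, 19/6, 1/6], [-1/3, -1/6, -1/6]] = [[5, -3, 4], [-3, 3, 2]].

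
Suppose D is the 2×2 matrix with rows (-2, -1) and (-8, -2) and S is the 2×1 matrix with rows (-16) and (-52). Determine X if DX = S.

X = [[5], [6]]

Left-multiplying both sides by D⁻¹ gives X = D⁻¹S.
det D = -4, so D⁻¹ = [[1/2, -1/4], [-2, 1/2]].
X = D⁻¹S = [[1/2, -1/4], [-2, 1/2]] · [[-16], [-52]] = [[5], [6]].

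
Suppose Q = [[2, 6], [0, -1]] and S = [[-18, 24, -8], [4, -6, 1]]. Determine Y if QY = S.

Y = [[3, -6, -1], [-4, 6, -1]]

Left-multiplying both sides by Q⁻¹ gives Y = Q⁻¹S.
det Q = -2, so Q⁻¹ = [[1/2, 3], [0, -1]].
Y = Q⁻¹S = [[1/2, 3], [0, -1]] · [[-18, 24, -8], [4, -6, 1]] = [[3, -6, -1], [-4, 6, -1]].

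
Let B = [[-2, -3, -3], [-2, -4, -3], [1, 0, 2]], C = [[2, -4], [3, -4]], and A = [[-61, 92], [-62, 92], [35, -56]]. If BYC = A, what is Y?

Isolating Y: multiply by B⁻¹ from the left and C⁻¹ from the right, so Y = B⁻¹AC⁻¹.
B has determinant 1; B⁻¹ = [[-8, 6, -3], [1, -1, 0], [4, -3, 2]].
det C = 4; the adjugate gives C⁻¹ = [[-1, 1], [-3/4, 1/2]].
B⁻¹A = [[11, -16], [1, 0], [12, -20]].
Y = (B⁻¹A)C⁻¹ = [[1, 3], [-1, 1], [3, 2]].

Y = [[1, 3], [-1, 1], [3, 2]]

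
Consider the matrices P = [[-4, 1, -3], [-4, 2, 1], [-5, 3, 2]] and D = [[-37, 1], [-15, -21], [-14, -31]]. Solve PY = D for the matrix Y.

Since P multiplies Y on the left, Y = P⁻¹D.
det P = 5, so P⁻¹ = [[1/5, -11/5, 7/5], [3/5, -23/5, 16/5], [-2/5, 7/5, -4/5]].
Y = P⁻¹D = [[1/5, -11/5, 7/5], [3/5, -23/5, 16/5], [-2/5, 7/5, -4/5]] · [[-37, 1], [-15, -21], [-14, -31]] = [[6, 3], [2, -2], [5, -5]].

Y = [[6, 3], [2, -2], [5, -5]]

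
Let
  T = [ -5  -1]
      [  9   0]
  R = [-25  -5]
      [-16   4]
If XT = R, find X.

T is on the right of X, so right-multiply by T⁻¹: X = RT⁻¹.
det T = 9; the adjugate gives T⁻¹ = [[0, 1/9], [-1, -5/9]].
X = RT⁻¹ = [[-25, -5], [-16, 4]] · [[0, 1/9], [-1, -5/9]] = [[5, 0], [-4, -4]].

X = [[5, 0], [-4, -4]]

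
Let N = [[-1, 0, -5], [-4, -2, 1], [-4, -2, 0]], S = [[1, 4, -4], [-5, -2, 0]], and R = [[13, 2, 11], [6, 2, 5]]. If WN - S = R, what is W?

W = [[-2, -3, 0], [-1, 0, 0]]

WN = R + S = [[14, 6, 7], [1, 0, 5]].
N is on the right of W, so right-multiply by N⁻¹: W = (R + S)N⁻¹.
det N = -2, so N⁻¹ = [[-1, -5, 5], [2, 10, -21/2], [0, 1, -1]].
W = (R + S)N⁻¹ = [[-2, -3, 0], [-1, 0, 0]].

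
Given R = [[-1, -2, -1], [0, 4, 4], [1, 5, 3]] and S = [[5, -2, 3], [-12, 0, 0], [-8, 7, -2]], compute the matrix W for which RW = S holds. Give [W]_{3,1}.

Since R multiplies W on the left, W = R⁻¹S.
R has determinant 4; R⁻¹ = [[-2, 1/4, -1], [1, -1/2, 1], [-1, 3/4, -1]].
W = R⁻¹S = [[-2, 1/4, -1], [1, -1/2, 1], [-1, 3/4, -1]] · [[5, -2, 3], [-12, 0, 0], [-8, 7, -2]] = [[-5, -3, -4], [3, 5, 1], [-6, -5, -1]].

-6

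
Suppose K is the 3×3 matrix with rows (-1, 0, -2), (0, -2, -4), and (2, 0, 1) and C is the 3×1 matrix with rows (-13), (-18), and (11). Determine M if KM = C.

Since K multiplies M on the left, M = K⁻¹C.
det K = -6, so K⁻¹ = [[1/3, 0, 2/3], [4/3, -1/2, 2/3], [-2/3, 0, -1/3]].
M = K⁻¹C = [[1/3, 0, 2/3], [4/3, -1/2, 2/3], [-2/3, 0, -1/3]] · [[-13], [-18], [11]] = [[3], [-1], [5]].

M = [[3], [-1], [5]]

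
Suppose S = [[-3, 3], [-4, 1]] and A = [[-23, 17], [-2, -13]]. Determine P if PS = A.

Since S sits to the right of P, P = AS⁻¹.
det S = 9; the adjugate gives S⁻¹ = [[1/9, -1/3], [4/9, -1/3]].
P = AS⁻¹ = [[-23, 17], [-2, -13]] · [[1/9, -1/3], [4/9, -1/3]] = [[5, 2], [-6, 5]].

P = [[5, 2], [-6, 5]]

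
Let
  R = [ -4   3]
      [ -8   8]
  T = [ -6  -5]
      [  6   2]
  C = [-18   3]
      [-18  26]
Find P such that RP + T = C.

P = [[3, 1], [0, 4]]

RP = C − T = [[-12, 8], [-24, 24]].
R is on the left of P, so left-multiply by R⁻¹: P = R⁻¹(C − T).
det R = -8, so R⁻¹ = [[-1, 3/8], [-1, 1/2]].
P = R⁻¹(C − T) = [[3, 1], [0, 4]].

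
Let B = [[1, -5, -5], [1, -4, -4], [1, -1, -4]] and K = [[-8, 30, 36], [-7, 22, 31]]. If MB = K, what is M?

M = [[-4, -2, -2], [-3, -1, -3]]

B is on the right of M, so right-multiply by B⁻¹: M = KB⁻¹.
det B = -3, so B⁻¹ = [[-4, 5, 0], [0, -1/3, 1/3], [-1, 4/3, -1/3]].
M = KB⁻¹ = [[-8, 30, 36], [-7, 22, 31]] · [[-4, 5, 0], [0, -1/3, 1/3], [-1, 4/3, -1/3]] = [[-4, -2, -2], [-3, -1, -3]].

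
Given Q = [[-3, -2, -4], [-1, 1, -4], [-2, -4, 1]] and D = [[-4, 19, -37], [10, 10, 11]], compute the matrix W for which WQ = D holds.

W = [[3, 5, -5], [2, -6, -5]]

Q is on the right of W, so right-multiply by Q⁻¹: W = DQ⁻¹.
det Q = 3, so Q⁻¹ = [[-5, 6, 4], [3, -11/3, -8/3], [2, -8/3, -5/3]].
W = DQ⁻¹ = [[-4, 19, -37], [10, 10, 11]] · [[-5, 6, 4], [3, -11/3, -8/3], [2, -8/3, -5/3]] = [[3, 5, -5], [2, -6, -5]].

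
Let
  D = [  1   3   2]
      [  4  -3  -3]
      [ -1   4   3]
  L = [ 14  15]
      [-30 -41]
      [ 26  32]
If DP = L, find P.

P = [[-3, -5], [5, 6], [1, 1]]

Since D multiplies P on the left, P = D⁻¹L.
D has determinant 2; D⁻¹ = [[3/2, -1/2, -3/2], [-9/2, 5/2, 11/2], [13/2, -7/2, -15/2]].
P = D⁻¹L = [[3/2, -1/2, -3/2], [-9/2, 5/2, 11/2], [13/2, -7/2, -15/2]] · [[14, 15], [-30, -41], [26, 32]] = [[-3, -5], [5, 6], [1, 1]].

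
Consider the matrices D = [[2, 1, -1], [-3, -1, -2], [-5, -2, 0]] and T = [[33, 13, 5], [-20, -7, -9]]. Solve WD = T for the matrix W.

W = [[3, -4, -3], [1, 4, 2]]

Right-multiplying both sides by D⁻¹ gives W = TD⁻¹.
D has determinant 1; D⁻¹ = [[-4, 2, -3], [10, -5, 7], [1, -1, 1]].
W = TD⁻¹ = [[33, 13, 5], [-20, -7, -9]] · [[-4, 2, -3], [10, -5, 7], [1, -1, 1]] = [[3, -4, -3], [1, 4, 2]].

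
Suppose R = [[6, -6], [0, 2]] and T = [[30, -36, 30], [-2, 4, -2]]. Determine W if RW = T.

W = [[4, -4, 4], [-1, 2, -1]]

Left-multiplying both sides by R⁻¹ gives W = R⁻¹T.
R has determinant 12; R⁻¹ = [[1/6, 1/2], [0, 1/2]].
W = R⁻¹T = [[1/6, 1/2], [0, 1/2]] · [[30, -36, 30], [-2, 4, -2]] = [[4, -4, 4], [-1, 2, -1]].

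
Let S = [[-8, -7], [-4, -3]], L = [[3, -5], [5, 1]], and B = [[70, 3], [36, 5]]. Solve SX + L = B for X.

SX = B − L = [[67, 8], [31, 4]].
Since S multiplies X on the left, X = S⁻¹(B − L).
det S = -4; the adjugate gives S⁻¹ = [[3/4, -7/4], [-1, 2]].
X = S⁻¹(B − L) = [[-4, -1], [-5, 0]].

X = [[-4, -1], [-5, 0]]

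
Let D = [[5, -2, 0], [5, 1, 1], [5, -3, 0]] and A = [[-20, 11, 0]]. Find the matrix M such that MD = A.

D is on the right of M, so right-multiply by D⁻¹: M = AD⁻¹.
D has determinant 5; D⁻¹ = [[3/5, 0, -2/5], [1, 0, -1], [-4, 1, 3]].
M = AD⁻¹ = [[-20, 11, 0]] · [[3/5, 0, -2/5], [1, 0, -1], [-4, 1, 3]] = [[-1, 0, -3]].

M = [[-1, 0, -3]]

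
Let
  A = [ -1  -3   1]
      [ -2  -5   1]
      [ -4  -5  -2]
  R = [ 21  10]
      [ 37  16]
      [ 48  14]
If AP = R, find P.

Left-multiplying both sides by A⁻¹ gives P = A⁻¹R.
det A = -1, so A⁻¹ = [[-15, 11, -2], [8, -6, 1], [10, -7, 1]].
P = A⁻¹R = [[-15, 11, -2], [8, -6, 1], [10, -7, 1]] · [[21, 10], [37, 16], [48, 14]] = [[-4, -2], [-6, -2], [-1, 2]].

P = [[-4, -2], [-6, -2], [-1, 2]]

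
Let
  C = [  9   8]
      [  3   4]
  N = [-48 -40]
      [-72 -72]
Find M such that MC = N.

C is on the right of M, so right-multiply by C⁻¹: M = NC⁻¹.
det C = 12, so C⁻¹ = [[1/3, -2/3], [-1/4, 3/4]].
M = NC⁻¹ = [[-48, -40], [-72, -72]] · [[1/3, -2/3], [-1/4, 3/4]] = [[-6, 2], [-6, -6]].

M = [[-6, 2], [-6, -6]]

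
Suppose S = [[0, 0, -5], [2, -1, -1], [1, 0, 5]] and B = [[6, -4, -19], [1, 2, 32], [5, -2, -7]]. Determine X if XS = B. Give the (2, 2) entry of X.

-2

Since S sits to the right of X, X = BS⁻¹.
det S = -5, so S⁻¹ = [[1, 0, 1], [11/5, -1, 2], [-1/5, 0, 0]].
X = BS⁻¹ = [[6, -4, -19], [1, 2, 32], [5, -2, -7]] · [[1, 0, 1], [11/5, -1, 2], [-1/5, 0, 0]] = [[1, 4, -2], [-1, -2, 5], [2, 2, 1]].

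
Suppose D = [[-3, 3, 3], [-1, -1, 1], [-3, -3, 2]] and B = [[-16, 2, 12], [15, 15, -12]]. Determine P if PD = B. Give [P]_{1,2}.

Since D sits to the right of P, P = BD⁻¹.
det D = -6; the adjugate gives D⁻¹ = [[-1/6, 5/2, -1], [1/6, -1/2, 0], [0, 3, -1]].
P = BD⁻¹ = [[-16, 2, 12], [15, 15, -12]] · [[-1/6, 5/2, -1], [1/6, -1/2, 0], [0, 3, -1]] = [[3, -5, 4], [0, -6, -3]].

-5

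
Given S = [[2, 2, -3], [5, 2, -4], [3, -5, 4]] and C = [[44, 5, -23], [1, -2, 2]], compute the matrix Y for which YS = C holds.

Y = [[5, 5, 3], [-2, 1, 0]]

S is on the right of Y, so right-multiply by S⁻¹: Y = CS⁻¹.
S has determinant 5; S⁻¹ = [[-12/5, 7/5, -2/5], [-32/5, 17/5, -7/5], [-31/5, 16/5, -6/5]].
Y = CS⁻¹ = [[44, 5, -23], [1, -2, 2]] · [[-12/5, 7/5, -2/5], [-32/5, 17/5, -7/5], [-31/5, 16/5, -6/5]] = [[5, 5, 3], [-2, 1, 0]].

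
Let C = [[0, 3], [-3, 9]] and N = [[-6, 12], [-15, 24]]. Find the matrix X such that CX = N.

Since C multiplies X on the left, X = C⁻¹N.
C has determinant 9; C⁻¹ = [[1, -1/3], [1/3, 0]].
X = C⁻¹N = [[1, -1/3], [1/3, 0]] · [[-6, 12], [-15, 24]] = [[-1, 4], [-2, 4]].

X = [[-1, 4], [-2, 4]]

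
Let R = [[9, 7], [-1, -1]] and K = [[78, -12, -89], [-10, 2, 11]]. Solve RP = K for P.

P = [[4, 1, -6], [6, -3, -5]]

R is on the left of P, so left-multiply by R⁻¹: P = R⁻¹K.
det R = -2; the adjugate gives R⁻¹ = [[1/2, 7/2], [-1/2, -9/2]].
P = R⁻¹K = [[1/2, 7/2], [-1/2, -9/2]] · [[78, -12, -89], [-10, 2, 11]] = [[4, 1, -6], [6, -3, -5]].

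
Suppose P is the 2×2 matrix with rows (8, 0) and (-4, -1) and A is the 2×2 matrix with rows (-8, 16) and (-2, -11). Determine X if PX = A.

P is on the left of X, so left-multiply by P⁻¹: X = P⁻¹A.
P has determinant -8; P⁻¹ = [[1/8, 0], [-1/2, -1]].
X = P⁻¹A = [[1/8, 0], [-1/2, -1]] · [[-8, 16], [-2, -11]] = [[-1, 2], [6, 3]].

X = [[-1, 2], [6, 3]]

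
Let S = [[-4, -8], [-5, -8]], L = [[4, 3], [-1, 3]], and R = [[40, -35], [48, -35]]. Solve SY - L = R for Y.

SY = R + L = [[44, -32], [47, -32]].
Since S multiplies Y on the left, Y = S⁻¹(R + L).
det S = -8; the adjugate gives S⁻¹ = [[1, -1], [-5/8, 1/2]].
Y = S⁻¹(R + L) = [[-3, 0], [-4, 4]].

Y = [[-3, 0], [-4, 4]]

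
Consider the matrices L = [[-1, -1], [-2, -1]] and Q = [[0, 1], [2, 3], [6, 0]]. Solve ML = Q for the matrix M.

L is on the right of M, so right-multiply by L⁻¹: M = QL⁻¹.
det L = -1; the adjugate gives L⁻¹ = [[1, -1], [-2, 1]].
M = QL⁻¹ = [[0, 1], [2, 3], [6, 0]] · [[1, -1], [-2, 1]] = [[-2, 1], [-4, 1], [6, -6]].

M = [[-2, 1], [-4, 1], [6, -6]]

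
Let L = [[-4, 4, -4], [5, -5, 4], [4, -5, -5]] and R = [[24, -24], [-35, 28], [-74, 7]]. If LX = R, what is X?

L is on the left of X, so left-multiply by L⁻¹: X = L⁻¹R.
det L = 4; the adjugate gives L⁻¹ = [[45/4, 10, -1], [41/4, 9, -1], [-5/4, -1, 0]].
X = L⁻¹R = [[45/4, 10, -1], [41/4, 9, -1], [-5/4, -1, 0]] · [[24, -24], [-35, 28], [-74, 7]] = [[-6, 3], [5, -1], [5, 2]].

X = [[-6, 3], [5, -1], [5, 2]]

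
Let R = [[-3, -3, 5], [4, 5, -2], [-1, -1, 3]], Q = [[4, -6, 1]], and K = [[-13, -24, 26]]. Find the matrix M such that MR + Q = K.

MR = K − Q = [[-17, -18, 25]].
Since R sits to the right of M, M = (K − Q)R⁻¹.
det R = -4, so R⁻¹ = [[-13/4, -1, 19/4], [5/2, 1, -7/2], [-1/4, 0, 3/4]].
M = (K − Q)R⁻¹ = [[4, -1, 1]].

M = [[4, -1, 1]]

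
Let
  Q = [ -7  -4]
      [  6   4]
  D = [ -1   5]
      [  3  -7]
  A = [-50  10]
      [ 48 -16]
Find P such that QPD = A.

P = [[4, 2], [3, 4]]

Isolating P: multiply by Q⁻¹ from the left and D⁻¹ from the right, so P = Q⁻¹AD⁻¹.
det Q = -4; the adjugate gives Q⁻¹ = [[-1, -1], [3/2, 7/4]].
det D = -8; the adjugate gives D⁻¹ = [[7/8, 5/8], [3/8, 1/8]].
Q⁻¹A = [[2, 6], [9, -13]].
P = (Q⁻¹A)D⁻¹ = [[4, 2], [3, 4]].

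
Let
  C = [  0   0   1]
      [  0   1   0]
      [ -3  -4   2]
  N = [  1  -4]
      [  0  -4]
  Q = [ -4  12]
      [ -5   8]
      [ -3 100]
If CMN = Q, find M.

M = C⁻¹QN⁻¹ (apply C⁻¹ on the left and N⁻¹ on the right).
C has determinant 3; C⁻¹ = [[2/3, -4/3, -1/3], [0, 1, 0], [1, 0, 0]].
det N = -4, so N⁻¹ = [[1, -1], [0, -1/4]].
C⁻¹Q = [[5, -36], [-5, 8], [-4, 12]].
M = (C⁻¹Q)N⁻¹ = [[5, 4], [-5, 3], [-4, 1]].

M = [[5, 4], [-5, 3], [-4, 1]]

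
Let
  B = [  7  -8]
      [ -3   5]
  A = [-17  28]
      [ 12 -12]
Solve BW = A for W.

B is on the left of W, so left-multiply by B⁻¹: W = B⁻¹A.
det B = 11; the adjugate gives B⁻¹ = [[5/11, 8/11], [3/11, 7/11]].
W = B⁻¹A = [[5/11, 8/11], [3/11, 7/11]] · [[-17, 28], [12, -12]] = [[1, 4], [3, 0]].

W = [[1, 4], [3, 0]]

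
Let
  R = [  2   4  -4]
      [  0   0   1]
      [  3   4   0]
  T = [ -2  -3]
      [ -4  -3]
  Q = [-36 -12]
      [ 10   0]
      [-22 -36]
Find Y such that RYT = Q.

Y = [[3, 5], [1, -4], [5, -5]]

Isolating Y: multiply by R⁻¹ from the left and T⁻¹ from the right, so Y = R⁻¹QT⁻¹.
det R = 4; the adjugate gives R⁻¹ = [[-1, -4, 1], [3/4, 3, -1/2], [0, 1, 0]].
det T = -6; the adjugate gives T⁻¹ = [[1/2, -1/2], [-2/3, 1/3]].
R⁻¹Q = [[-26, -24], [14, 9], [10, 0]].
Y = (R⁻¹Q)T⁻¹ = [[3, 5], [1, -4], [5, -5]].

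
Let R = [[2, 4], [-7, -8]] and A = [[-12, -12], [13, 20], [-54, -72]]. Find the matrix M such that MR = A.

M = [[1, 2], [3, -1], [-6, 6]]

R is on the right of M, so right-multiply by R⁻¹: M = AR⁻¹.
R has determinant 12; R⁻¹ = [[-2/3, -1/3], [7/12, 1/6]].
M = AR⁻¹ = [[-12, -12], [13, 20], [-54, -72]] · [[-2/3, -1/3], [7/12, 1/6]] = [[1, 2], [3, -1], [-6, 6]].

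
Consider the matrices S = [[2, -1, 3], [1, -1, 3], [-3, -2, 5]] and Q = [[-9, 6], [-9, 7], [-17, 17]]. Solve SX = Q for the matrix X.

X = [[0, -1], [6, -2], [-1, 2]]

Since S multiplies X on the left, X = S⁻¹Q.
det S = 1; the adjugate gives S⁻¹ = [[1, -1, 0], [-14, 19, -3], [-5, 7, -1]].
X = S⁻¹Q = [[1, -1, 0], [-14, 19, -3], [-5, 7, -1]] · [[-9, 6], [-9, 7], [-17, 17]] = [[0, -1], [6, -2], [-1, 2]].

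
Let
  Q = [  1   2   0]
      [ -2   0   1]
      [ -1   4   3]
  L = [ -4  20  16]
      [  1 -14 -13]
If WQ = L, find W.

Q is on the right of W, so right-multiply by Q⁻¹: W = LQ⁻¹.
det Q = 6, so Q⁻¹ = [[-2/3, -1, 1/3], [5/6, 1/2, -1/6], [-4/3, -1, 2/3]].
W = LQ⁻¹ = [[-4, 20, 16], [1, -14, -13]] · [[-2/3, -1, 1/3], [5/6, 1/2, -1/6], [-4/3, -1, 2/3]] = [[-2, -2, 6], [5, 5, -6]].

W = [[-2, -2, 6], [5, 5, -6]]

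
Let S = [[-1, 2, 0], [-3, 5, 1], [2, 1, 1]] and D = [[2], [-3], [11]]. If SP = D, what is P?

Left-multiplying both sides by S⁻¹ gives P = S⁻¹D.
S has determinant 6; S⁻¹ = [[2/3, -1/3, 1/3], [5/6, -1/6, 1/6], [-13/6, 5/6, 1/6]].
P = S⁻¹D = [[2/3, -1/3, 1/3], [5/6, -1/6, 1/6], [-13/6, 5/6, 1/6]] · [[2], [-3], [11]] = [[6], [4], [-5]].

P = [[6], [4], [-5]]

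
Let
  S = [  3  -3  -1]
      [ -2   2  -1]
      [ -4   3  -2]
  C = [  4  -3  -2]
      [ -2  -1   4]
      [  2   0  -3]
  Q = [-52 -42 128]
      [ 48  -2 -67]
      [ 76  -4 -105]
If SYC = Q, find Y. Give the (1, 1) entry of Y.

Y = S⁻¹QC⁻¹ (apply S⁻¹ on the left and C⁻¹ on the right).
det S = -5, so S⁻¹ = [[1/5, 9/5, -1], [0, 2, -1], [-2/5, -3/5, 0]].
det C = 2, so C⁻¹ = [[3/2, -9/2, -7], [1, -4, -6], [1, -3, -5]].
S⁻¹Q = [[0, -8, 10], [20, 0, -29], [-8, 18, -11]].
Y = (S⁻¹Q)C⁻¹ = [[2, 2, -2], [1, -3, 5], [-5, -3, 3]].

2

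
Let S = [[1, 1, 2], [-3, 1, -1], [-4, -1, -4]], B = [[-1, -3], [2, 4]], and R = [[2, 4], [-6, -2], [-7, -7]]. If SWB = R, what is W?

W = S⁻¹RB⁻¹ (apply S⁻¹ on the left and B⁻¹ on the right).
det S = 1, so S⁻¹ = [[-5, 2, -3], [-8, 4, -5], [7, -3, 4]].
B has determinant 2; B⁻¹ = [[2, 3/2], [-1, -1/2]].
S⁻¹R = [[-1, -3], [-5, -5], [4, 6]].
W = (S⁻¹R)B⁻¹ = [[1, 0], [-5, -5], [2, 3]].

W = [[1, 0], [-5, -5], [2, 3]]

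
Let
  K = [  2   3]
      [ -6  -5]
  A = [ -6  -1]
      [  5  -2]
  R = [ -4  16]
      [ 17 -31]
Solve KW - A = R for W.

W = [[-2, 3], [-2, 3]]

KW = R + A = [[-10, 15], [22, -33]].
K is on the left of W, so left-multiply by K⁻¹: W = K⁻¹(R + A).
K has determinant 8; K⁻¹ = [[-5/8, -3/8], [3/4, 1/4]].
W = K⁻¹(R + A) = [[-2, 3], [-2, 3]].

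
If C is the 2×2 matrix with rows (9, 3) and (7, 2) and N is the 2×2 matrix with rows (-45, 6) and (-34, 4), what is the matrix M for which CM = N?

Since C multiplies M on the left, M = C⁻¹N.
C has determinant -3; C⁻¹ = [[-2/3, 1], [7/3, -3]].
M = C⁻¹N = [[-2/3, 1], [7/3, -3]] · [[-45, 6], [-34, 4]] = [[-4, 0], [-3, 2]].

M = [[-4, 0], [-3, 2]]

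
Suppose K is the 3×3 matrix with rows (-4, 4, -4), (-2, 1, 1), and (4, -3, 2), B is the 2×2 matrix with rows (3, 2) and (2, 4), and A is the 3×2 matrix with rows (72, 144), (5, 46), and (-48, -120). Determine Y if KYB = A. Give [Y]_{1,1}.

3

Y = K⁻¹AB⁻¹ (apply K⁻¹ on the left and B⁻¹ on the right).
det K = 4, so K⁻¹ = [[5/4, 1, 2], [2, 2, 3], [1/2, 1, 1]].
det B = 8; the adjugate gives B⁻¹ = [[1/2, -1/4], [-1/4, 3/8]].
K⁻¹A = [[-1, -14], [10, 20], [-7, -2]].
Y = (K⁻¹A)B⁻¹ = [[3, -5], [0, 5], [-3, 1]].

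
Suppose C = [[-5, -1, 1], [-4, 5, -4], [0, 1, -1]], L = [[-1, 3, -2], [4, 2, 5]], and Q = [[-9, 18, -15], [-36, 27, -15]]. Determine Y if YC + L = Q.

YC = Q − L = [[-8, 15, -13], [-40, 25, -20]].
Since C sits to the right of Y, Y = (Q − L)C⁻¹.
det C = 5, so C⁻¹ = [[-1/5, 0, -1/5], [-4/5, 1, -24/5], [-4/5, 1, -29/5]].
Y = (Q − L)C⁻¹ = [[0, 2, 5], [4, 5, 4]].

Y = [[0, 2, 5], [4, 5, 4]]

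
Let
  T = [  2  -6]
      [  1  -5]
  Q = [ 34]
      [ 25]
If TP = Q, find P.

Left-multiplying both sides by T⁻¹ gives P = T⁻¹Q.
det T = -4, so T⁻¹ = [[5/4, -3/2], [1/4, -1/2]].
P = T⁻¹Q = [[5/4, -3/2], [1/4, -1/2]] · [[34], [25]] = [[5], [-4]].

P = [[5], [-4]]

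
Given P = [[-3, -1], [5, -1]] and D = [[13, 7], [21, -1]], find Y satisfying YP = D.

Y = [[-6, -1], [-2, 3]]

Since P sits to the right of Y, Y = DP⁻¹.
det P = 8, so P⁻¹ = [[-1/8, 1/8], [-5/8, -3/8]].
Y = DP⁻¹ = [[13, 7], [21, -1]] · [[-1/8, 1/8], [-5/8, -3/8]] = [[-6, -1], [-2, 3]].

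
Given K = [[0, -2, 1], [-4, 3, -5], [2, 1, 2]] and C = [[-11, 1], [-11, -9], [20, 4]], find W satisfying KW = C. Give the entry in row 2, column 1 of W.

6

K is on the left of W, so left-multiply by K⁻¹: W = K⁻¹C.
det K = -6, so K⁻¹ = [[-11/6, -5/6, -7/6], [1/3, 1/3, 2/3], [5/3, 2/3, 4/3]].
W = K⁻¹C = [[-11/6, -5/6, -7/6], [1/3, 1/3, 2/3], [5/3, 2/3, 4/3]] · [[-11, 1], [-11, -9], [20, 4]] = [[6, 1], [6, 0], [1, 1]].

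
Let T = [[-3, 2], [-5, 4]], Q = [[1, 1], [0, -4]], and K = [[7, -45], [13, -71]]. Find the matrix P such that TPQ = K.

P = [[-1, -5], [2, -1]]

Left-multiply by T⁻¹ and right-multiply by Q⁻¹: P = T⁻¹KQ⁻¹.
det T = -2, so T⁻¹ = [[-2, 1], [-5/2, 3/2]].
det Q = -4; the adjugate gives Q⁻¹ = [[1, 1/4], [0, -1/4]].
T⁻¹K = [[-1, 19], [2, 6]].
P = (T⁻¹K)Q⁻¹ = [[-1, -5], [2, -1]].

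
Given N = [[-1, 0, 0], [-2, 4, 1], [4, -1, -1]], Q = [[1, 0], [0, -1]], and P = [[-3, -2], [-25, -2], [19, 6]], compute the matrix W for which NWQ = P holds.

Left-multiply by N⁻¹ and right-multiply by Q⁻¹: W = N⁻¹PQ⁻¹.
det N = 3; the adjugate gives N⁻¹ = [[-1, 0, 0], [2/3, 1/3, 1/3], [-14/3, -1/3, -4/3]].
Q has determinant -1; Q⁻¹ = [[1, 0], [0, -1]].
N⁻¹P = [[3, 2], [-4, 0], [-3, 2]].
W = (N⁻¹P)Q⁻¹ = [[3, -2], [-4, 0], [-3, -2]].

W = [[3, -2], [-4, 0], [-3, -2]]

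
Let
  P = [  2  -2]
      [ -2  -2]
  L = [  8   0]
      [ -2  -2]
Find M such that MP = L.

M = [[2, -2], [0, 1]]

Since P sits to the right of M, M = LP⁻¹.
det P = -8, so P⁻¹ = [[1/4, -1/4], [-1/4, -1/4]].
M = LP⁻¹ = [[8, 0], [-2, -2]] · [[1/4, -1/4], [-1/4, -1/4]] = [[2, -2], [0, 1]].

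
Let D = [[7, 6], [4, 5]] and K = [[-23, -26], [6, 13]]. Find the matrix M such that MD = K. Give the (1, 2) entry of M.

-4

Since D sits to the right of M, M = KD⁻¹.
det D = 11; the adjugate gives D⁻¹ = [[5/11, -6/11], [-4/11, 7/11]].
M = KD⁻¹ = [[-23, -26], [6, 13]] · [[5/11, -6/11], [-4/11, 7/11]] = [[-1, -4], [-2, 5]].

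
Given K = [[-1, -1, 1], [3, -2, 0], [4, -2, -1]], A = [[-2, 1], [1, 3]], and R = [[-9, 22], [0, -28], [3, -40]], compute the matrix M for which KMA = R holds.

M = [[-4, -4], [-4, -2], [-1, -1]]

Isolating M: multiply by K⁻¹ from the left and A⁻¹ from the right, so M = K⁻¹RA⁻¹.
det K = -3; the adjugate gives K⁻¹ = [[-2/3, 1, -2/3], [-1, 1, -1], [-2/3, 2, -5/3]].
A has determinant -7; A⁻¹ = [[-3/7, 1/7], [1/7, 2/7]].
K⁻¹R = [[4, -16], [6, -10], [1, -4]].
M = (K⁻¹R)A⁻¹ = [[-4, -4], [-4, -2], [-1, -1]].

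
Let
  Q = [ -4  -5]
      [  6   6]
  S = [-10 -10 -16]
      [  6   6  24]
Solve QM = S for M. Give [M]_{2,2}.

6

Q is on the left of M, so left-multiply by Q⁻¹: M = Q⁻¹S.
det Q = 6, so Q⁻¹ = [[1, 5/6], [-1, -2/3]].
M = Q⁻¹S = [[1, 5/6], [-1, -2/3]] · [[-10, -10, -16], [6, 6, 24]] = [[-5, -5, 4], [6, 6, 0]].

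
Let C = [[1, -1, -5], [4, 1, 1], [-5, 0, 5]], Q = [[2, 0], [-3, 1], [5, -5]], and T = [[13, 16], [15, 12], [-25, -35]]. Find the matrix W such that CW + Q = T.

W = [[5, 3], [-1, 2], [-1, -3]]

CW = T − Q = [[11, 16], [18, 11], [-30, -30]].
C is on the left of W, so left-multiply by C⁻¹: W = C⁻¹(T − Q).
det C = 5; the adjugate gives C⁻¹ = [[1, 1, 4/5], [-5, -4, -21/5], [1, 1, 1]].
W = C⁻¹(T − Q) = [[5, 3], [-1, 2], [-1, -3]].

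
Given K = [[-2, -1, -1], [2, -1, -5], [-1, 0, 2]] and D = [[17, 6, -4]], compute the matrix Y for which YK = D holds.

Since K sits to the right of Y, Y = DK⁻¹.
K has determinant 4; K⁻¹ = [[-1/2, 1/2, 1], [1/4, -5/4, -3], [-1/4, 1/4, 1]].
Y = DK⁻¹ = [[17, 6, -4]] · [[-1/2, 1/2, 1], [1/4, -5/4, -3], [-1/4, 1/4, 1]] = [[-6, 0, -5]].

Y = [[-6, 0, -5]]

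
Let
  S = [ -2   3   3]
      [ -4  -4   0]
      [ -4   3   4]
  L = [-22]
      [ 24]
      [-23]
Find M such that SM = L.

M = [[-1], [-5], [-3]]

Since S multiplies M on the left, M = S⁻¹L.
S has determinant -4; S⁻¹ = [[4, 3/4, -3], [-4, -1, 3], [7, 3/2, -5]].
M = S⁻¹L = [[4, 3/4, -3], [-4, -1, 3], [7, 3/2, -5]] · [[-22], [24], [-23]] = [[-1], [-5], [-3]].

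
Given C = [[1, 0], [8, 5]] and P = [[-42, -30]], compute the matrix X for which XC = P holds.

X = [[6, -6]]

Right-multiplying both sides by C⁻¹ gives X = PC⁻¹.
det C = 5; the adjugate gives C⁻¹ = [[1, 0], [-8/5, 1/5]].
X = PC⁻¹ = [[-42, -30]] · [[1, 0], [-8/5, 1/5]] = [[6, -6]].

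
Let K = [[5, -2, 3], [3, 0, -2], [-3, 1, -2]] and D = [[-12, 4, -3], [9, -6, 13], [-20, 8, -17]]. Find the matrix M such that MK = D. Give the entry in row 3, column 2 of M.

1

Since K sits to the right of M, M = DK⁻¹.
K has determinant -5; K⁻¹ = [[-2/5, 1/5, -4/5], [-12/5, 1/5, -19/5], [-3/5, -1/5, -6/5]].
M = DK⁻¹ = [[-12, 4, -3], [9, -6, 13], [-20, 8, -17]] · [[-2/5, 1/5, -4/5], [-12/5, 1/5, -19/5], [-3/5, -1/5, -6/5]] = [[-3, -1, -2], [3, -2, 0], [-1, 1, 6]].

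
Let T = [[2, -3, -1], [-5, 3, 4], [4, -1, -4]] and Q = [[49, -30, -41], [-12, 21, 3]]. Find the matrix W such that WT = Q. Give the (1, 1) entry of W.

5

T is on the right of W, so right-multiply by T⁻¹: W = QT⁻¹.
T has determinant 3; T⁻¹ = [[-8/3, -11/3, -3], [-4/3, -4/3, -1], [-7/3, -10/3, -3]].
W = QT⁻¹ = [[49, -30, -41], [-12, 21, 3]] · [[-8/3, -11/3, -3], [-4/3, -4/3, -1], [-7/3, -10/3, -3]] = [[5, -3, 6], [-3, 6, 6]].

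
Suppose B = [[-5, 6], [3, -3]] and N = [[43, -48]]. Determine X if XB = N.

Since B sits to the right of X, X = NB⁻¹.
det B = -3; the adjugate gives B⁻¹ = [[1, 2], [1, 5/3]].
X = NB⁻¹ = [[43, -48]] · [[1, 2], [1, 5/3]] = [[-5, 6]].

X = [[-5, 6]]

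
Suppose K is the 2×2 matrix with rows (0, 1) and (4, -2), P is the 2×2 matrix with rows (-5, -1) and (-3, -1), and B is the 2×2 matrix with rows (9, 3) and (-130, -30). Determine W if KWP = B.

W = [[5, 1], [0, -3]]

Left-multiply by K⁻¹ and right-multiply by P⁻¹: W = K⁻¹BP⁻¹.
det K = -4, so K⁻¹ = [[1/2, 1/4], [1, 0]].
det P = 2; the adjugate gives P⁻¹ = [[-1/2, 1/2], [3/2, -5/2]].
K⁻¹B = [[-28, -6], [9, 3]].
W = (K⁻¹B)P⁻¹ = [[5, 1], [0, -3]].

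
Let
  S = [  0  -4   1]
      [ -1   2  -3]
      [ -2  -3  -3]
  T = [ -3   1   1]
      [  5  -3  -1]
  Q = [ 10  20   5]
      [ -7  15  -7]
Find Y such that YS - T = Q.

Y = [[0, 3, -5], [-2, 2, 0]]

YS = Q + T = [[7, 21, 6], [-2, 12, -8]].
Since S sits to the right of Y, Y = (Q + T)S⁻¹.
S has determinant -5; S⁻¹ = [[3, 3, -2], [-3/5, -2/5, 1/5], [-7/5, -8/5, 4/5]].
Y = (Q + T)S⁻¹ = [[0, 3, -5], [-2, 2, 0]].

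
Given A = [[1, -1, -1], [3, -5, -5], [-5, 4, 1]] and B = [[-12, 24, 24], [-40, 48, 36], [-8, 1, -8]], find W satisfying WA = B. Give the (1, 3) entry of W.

0

Since A sits to the right of W, W = BA⁻¹.
A has determinant 6; A⁻¹ = [[5/2, -1/2, 0], [11/3, -2/3, 1/3], [-13/6, 1/6, -1/3]].
W = BA⁻¹ = [[-12, 24, 24], [-40, 48, 36], [-8, 1, -8]] · [[5/2, -1/2, 0], [11/3, -2/3, 1/3], [-13/6, 1/6, -1/3]] = [[6, -6, 0], [-2, -6, 4], [1, 2, 3]].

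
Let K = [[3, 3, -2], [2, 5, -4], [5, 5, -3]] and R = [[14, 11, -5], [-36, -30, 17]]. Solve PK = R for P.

P = [[-3, -1, 5], [-5, 2, -5]]

Right-multiplying both sides by K⁻¹ gives P = RK⁻¹.
det K = 3; the adjugate gives K⁻¹ = [[5/3, -1/3, -2/3], [-14/3, 1/3, 8/3], [-5, 0, 3]].
P = RK⁻¹ = [[14, 11, -5], [-36, -30, 17]] · [[5/3, -1/3, -2/3], [-14/3, 1/3, 8/3], [-5, 0, 3]] = [[-3, -1, 5], [-5, 2, -5]].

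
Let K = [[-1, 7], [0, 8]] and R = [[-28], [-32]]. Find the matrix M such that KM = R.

M = [[0], [-4]]

K is on the left of M, so left-multiply by K⁻¹: M = K⁻¹R.
det K = -8, so K⁻¹ = [[-1, 7/8], [0, 1/8]].
M = K⁻¹R = [[-1, 7/8], [0, 1/8]] · [[-28], [-32]] = [[0], [-4]].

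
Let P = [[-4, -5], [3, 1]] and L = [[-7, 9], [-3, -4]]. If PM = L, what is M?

M = [[-2, -1], [3, -1]]

Since P multiplies M on the left, M = P⁻¹L.
det P = 11, so P⁻¹ = [[1/11, 5/11], [-3/11, -4/11]].
M = P⁻¹L = [[1/11, 5/11], [-3/11, -4/11]] · [[-7, 9], [-3, -4]] = [[-2, -1], [3, -1]].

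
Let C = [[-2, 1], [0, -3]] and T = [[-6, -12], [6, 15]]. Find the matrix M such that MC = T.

Right-multiplying both sides by C⁻¹ gives M = TC⁻¹.
C has determinant 6; C⁻¹ = [[-1/2, -1/6], [0, -1/3]].
M = TC⁻¹ = [[-6, -12], [6, 15]] · [[-1/2, -1/6], [0, -1/3]] = [[3, 5], [-3, -6]].

M = [[3, 5], [-3, -6]]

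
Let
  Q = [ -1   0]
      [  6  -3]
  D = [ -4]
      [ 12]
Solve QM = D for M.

Left-multiplying both sides by Q⁻¹ gives M = Q⁻¹D.
Q has determinant 3; Q⁻¹ = [[-1, 0], [-2, -1/3]].
M = Q⁻¹D = [[-1, 0], [-2, -1/3]] · [[-4], [12]] = [[4], [4]].

M = [[4], [4]]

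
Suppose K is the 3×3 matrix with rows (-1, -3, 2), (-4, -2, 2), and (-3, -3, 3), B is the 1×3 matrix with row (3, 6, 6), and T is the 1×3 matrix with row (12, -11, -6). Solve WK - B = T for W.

WK = T + B = [[15, -5, 0]].
Right-multiplying both sides by K⁻¹ gives W = (T + B)K⁻¹.
det K = -6, so K⁻¹ = [[0, -1/2, 1/3], [-1, -1/2, 1], [-1, -1, 5/3]].
W = (T + B)K⁻¹ = [[5, -5, 0]].

W = [[5, -5, 0]]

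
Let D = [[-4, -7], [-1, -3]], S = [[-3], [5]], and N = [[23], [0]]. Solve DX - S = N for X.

DX = N + S = [[20], [5]].
Left-multiplying both sides by D⁻¹ gives X = D⁻¹(N + S).
D has determinant 5; D⁻¹ = [[-3/5, 7/5], [1/5, -4/5]].
X = D⁻¹(N + S) = [[-5], [0]].

X = [[-5], [0]]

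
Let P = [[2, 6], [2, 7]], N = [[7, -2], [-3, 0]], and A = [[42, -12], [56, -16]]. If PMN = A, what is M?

M = [[-3, 0], [2, 0]]

M = P⁻¹AN⁻¹ (apply P⁻¹ on the left and N⁻¹ on the right).
det P = 2; the adjugate gives P⁻¹ = [[7/2, -3], [-1, 1]].
det N = -6, so N⁻¹ = [[0, -1/3], [-1/2, -7/6]].
P⁻¹A = [[-21, 6], [14, -4]].
M = (P⁻¹A)N⁻¹ = [[-3, 0], [2, 0]].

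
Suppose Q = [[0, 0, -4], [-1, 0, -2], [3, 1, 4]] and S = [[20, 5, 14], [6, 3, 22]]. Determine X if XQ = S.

X = [[4, -5, 5], [-4, 3, 3]]

Right-multiplying both sides by Q⁻¹ gives X = SQ⁻¹.
Q has determinant 4; Q⁻¹ = [[1/2, -1, 0], [-1/2, 3, 1], [-1/4, 0, 0]].
X = SQ⁻¹ = [[20, 5, 14], [6, 3, 22]] · [[1/2, -1, 0], [-1/2, 3, 1], [-1/4, 0, 0]] = [[4, -5, 5], [-4, 3, 3]].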